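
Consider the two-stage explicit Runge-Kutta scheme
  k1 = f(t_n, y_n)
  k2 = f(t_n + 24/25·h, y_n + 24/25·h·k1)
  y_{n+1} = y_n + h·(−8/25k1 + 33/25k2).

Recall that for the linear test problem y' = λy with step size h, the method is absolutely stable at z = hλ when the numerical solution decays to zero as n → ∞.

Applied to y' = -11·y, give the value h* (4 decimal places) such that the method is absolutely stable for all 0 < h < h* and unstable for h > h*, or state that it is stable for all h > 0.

With y'=λy (z=hλ):
  k1=λy_n ⇒ h·k1=z·y_n;  k2=λ(1+24/25z)y_n ⇒ h·k2=z(1+24/25z)y_n
  y_{n+1}/y_n = 1 − 8/25z + 33/25z(1+24/25z) = 1 + z + 792/625z²
  Hence R(z) = 1 + z + 792/625z².

Solve |R(x)|<1 on ℝ⁻.
x=-0.63: |R|=0.8730
R=1: x+792/625x²=0 ⇒ x=−625/792=-0.7891; min R=1−1/(4·792/625)=0.8027>−1
Confirm numerically:
  x=-0.651: |R|=0.88604 <1
  x=-0.627: |R|=0.87117 <1
  x=-0.588: |R|=0.85013 <1
  x=-0.440: |R|=0.80533 <1
  x=-0.998: |R|=1.26414 >1
  x=-0.984: |R|=1.24297 >1
Stable set (-0.7891, 0).

(-0.7891,0); λ=-11 ⇒ h* = (625/792)/11 = 0.0717.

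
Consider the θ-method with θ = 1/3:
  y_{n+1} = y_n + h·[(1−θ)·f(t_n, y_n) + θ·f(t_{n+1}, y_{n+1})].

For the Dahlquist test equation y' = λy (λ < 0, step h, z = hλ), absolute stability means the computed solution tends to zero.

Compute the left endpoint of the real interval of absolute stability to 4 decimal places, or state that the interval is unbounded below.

Set f=λy, z=hλ:
  y_{n+1} = y_n + z·[2/3·y_n + 1/3·y_{n+1}] ⇒ (1 − 1/3z)y_{n+1} = (1 + 2/3z)y_n
  Hence R(z) = (1 + 2/3z)/(1 − 1/3z).

Find x<0 with |R(x)|<1.
x=-0.44: |R|=0.6163
R=−1: 1+2/3x = −1+1/3x ⇒ -1/3x=2 ⇒ x=2/(-1/3)=-6.0000
Confirm numerically:
  x=-5.689: |R|=0.96421 <1
  x=-5.620: |R|=0.95592 <1
  x=-5.390: |R|=0.92729 <1
  x=-5.381: |R|=0.92614 <1
  x=-6.225: |R|=1.02439 >1
  x=-6.053: |R|=1.00585 >1
Stable set (-6.0000, 0).

z* = -6.0000.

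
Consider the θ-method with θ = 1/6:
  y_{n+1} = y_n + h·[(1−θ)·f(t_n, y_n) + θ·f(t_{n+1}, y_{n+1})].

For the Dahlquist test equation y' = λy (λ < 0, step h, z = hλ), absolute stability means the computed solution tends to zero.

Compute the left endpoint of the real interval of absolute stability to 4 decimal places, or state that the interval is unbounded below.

With y'=λy (z=hλ):
  y_{n+1} = y_n + z·[5/6·y_n + 1/6·y_{n+1}] ⇒ (1 − 1/6z)y_{n+1} = (1 + 5/6z)y_n
  so R(z) = (1 + 5/6z)/(1 − 1/6z).

Find x<0 with |R(x)|<1.
x=-0.9: |R|=0.2174
R=−1: 1+5/6x = −1+1/6x ⇒ -2/3x=2 ⇒ x=2/(-2/3)=-3.0000
Confirm numerically:
  x=-2.287: |R|=0.65585 <1
  x=-1.958: |R|=0.47625 <1
  x=-1.873: |R|=0.42741 <1
  x=-3.483: |R|=1.20373 >1
  x=-3.414: |R|=1.17591 >1
So |R|<1 on (-3.0000, 0).

left endpoint -3.0000.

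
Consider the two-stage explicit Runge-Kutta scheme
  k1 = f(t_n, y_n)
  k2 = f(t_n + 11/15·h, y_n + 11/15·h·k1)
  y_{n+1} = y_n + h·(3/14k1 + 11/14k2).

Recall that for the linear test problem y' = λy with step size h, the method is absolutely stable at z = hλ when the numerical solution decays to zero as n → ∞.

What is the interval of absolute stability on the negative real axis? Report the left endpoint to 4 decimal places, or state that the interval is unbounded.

With y'=λy (z=hλ):
  k1=λy_n ⇒ h·k1=z·y_n;  k2=λ(1+11/15z)y_n ⇒ h·k2=z(1+11/15z)y_n
  y_{n+1}/y_n = 1 + 3/14z + 11/14z(1+11/15z) = 1 + z + 121/210z²
  ⇒ R(z) = 1 + z + 121/210z².

Find x<0 with |R(x)|<1.
x=-0.33: |R|=0.7327
R=1: x+121/210x²=0 ⇒ x=−210/121=-1.7355; min R=1−1/(4·121/210)=0.5661>−1
Confirm numerically:
  x=-1.040: |R|=0.58321 <1
  x=-1.007: |R|=0.57729 <1
  x=-0.886: |R|=0.56631 <1
  x=-2.216: |R|=1.61347 >1
  x=-1.933: |R|=1.21993 >1
Interval (-1.7355, 0).

(-1.7355, 0).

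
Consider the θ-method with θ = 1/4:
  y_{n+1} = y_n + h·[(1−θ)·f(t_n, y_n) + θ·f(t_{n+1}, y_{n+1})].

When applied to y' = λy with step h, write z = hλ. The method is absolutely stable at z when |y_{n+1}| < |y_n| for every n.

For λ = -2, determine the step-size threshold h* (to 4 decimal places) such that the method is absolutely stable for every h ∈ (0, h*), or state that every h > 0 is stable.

With y'=λy (z=hλ):
  y_{n+1} = y_n + z·[3/4·y_n + 1/4·y_{n+1}] ⇒ (1 − 1/4z)y_{n+1} = (1 + 3/4z)y_n
  so R(z) = (1 + 3/4z)/(1 − 1/4z).

Need |R(x)|<1, x<0.
x=-0.87: |R|=0.2854
R=−1: 1+3/4x = −1+1/4x ⇒ -1/2x=2 ⇒ x=2/(-1/2)=-4.0000
Confirm numerically:
  x=-3.766: |R|=0.93974 <1
  x=-2.880: |R|=0.67442 <1
  x=-2.269: |R|=0.44776 <1
  x=-1.791: |R|=0.23709 <1
  x=-4.502: |R|=1.11809 >1
  x=-4.422: |R|=1.10021 >1
Interval (-4.0000, 0).

(-4.0000,0); λ=-2 ⇒ h* = (4)/2 = 2.0000.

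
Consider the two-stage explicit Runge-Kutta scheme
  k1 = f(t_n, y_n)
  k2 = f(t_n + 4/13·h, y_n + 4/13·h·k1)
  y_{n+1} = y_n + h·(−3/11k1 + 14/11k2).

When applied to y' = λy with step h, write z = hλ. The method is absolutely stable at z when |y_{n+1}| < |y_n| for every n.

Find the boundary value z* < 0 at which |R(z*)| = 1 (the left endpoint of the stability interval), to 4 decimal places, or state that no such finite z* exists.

Set f=λy, z=hλ:
  k1=λy_n ⇒ h·k1=z·y_n;  k2=λ(1+4/13z)y_n ⇒ h·k2=z(1+4/13z)y_n
  y_{n+1}/y_n = 1 − 3/11z + 14/11z(1+4/13z) = 1 + z + 56/143z²
  Hence R(z) = 1 + z + 56/143z².

Find x<0 with |R(x)|<1.
x=-0.32: |R|=0.7201
R=1: x+56/143x²=0 ⇒ x=−143/56=-2.5536; min R=1−1/(4·56/143)=0.3616>−1
Confirm numerically:
  x=-2.521: |R|=0.96784 <1
  x=-2.276: |R|=0.75260 <1
  x=-2.153: |R|=0.66227 <1
  x=-1.700: |R|=0.43175 <1
  x=-2.783: |R|=1.25004 >1
  x=-2.705: |R|=1.16041 >1
Stable set (-2.5536, 0).

z* = -2.5536.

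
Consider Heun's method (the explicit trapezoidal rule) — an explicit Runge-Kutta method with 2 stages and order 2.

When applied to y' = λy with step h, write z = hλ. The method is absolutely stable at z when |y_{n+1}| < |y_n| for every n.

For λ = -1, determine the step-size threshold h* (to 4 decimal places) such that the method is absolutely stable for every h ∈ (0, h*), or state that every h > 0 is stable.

(-2.0000,0); λ=-1 ⇒ h* = 2.0000.

With y'=λy (z=hλ):
  order 2, 2-stage ⇒ R(z)=1+z+z^2/2
  (e.g. R(-0.76)=0.52880, |R|=0.52880)

Solve |R(x)|<1 on ℝ⁻.
x=-0.76: |R|=0.5288
|R(-1.41)|=0.5840 |R(-1.31)|=0.5481 |R(-0.84)|=0.5128
Bisect:
  x_lo=-2.8486 |R|=2.2086  x_hi=-0.2578 |R|=0.7755
  mid=-1.55318 |R|=0.65301 →hi
  mid=-2.20089 |R|=1.22107 →lo
  mid=-1.87704 |R|=0.88460 →hi
  mid=-2.03896 |R|=1.03972 →lo
  mid=-1.95800 |R|=0.95888 →hi
  mid=-1.99848 |R|=0.99848 →hi
  mid=-2.01872 |R|=1.01890 →lo
  ...
  [-2.00006,-1.99990] ⇒ x*=-2.0000
Interval (-2.0000, 0).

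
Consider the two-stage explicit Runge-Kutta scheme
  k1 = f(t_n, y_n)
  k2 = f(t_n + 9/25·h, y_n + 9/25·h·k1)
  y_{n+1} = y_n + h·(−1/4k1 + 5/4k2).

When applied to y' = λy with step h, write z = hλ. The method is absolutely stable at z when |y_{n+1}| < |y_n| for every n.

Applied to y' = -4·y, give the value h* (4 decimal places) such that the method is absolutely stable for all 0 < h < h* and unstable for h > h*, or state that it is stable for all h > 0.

(-2.2222,0); λ=-4 ⇒ h* = (20/9)/4 = 0.5556.

On y'=λy, z=hλ:
  k1=λy_n ⇒ h·k1=z·y_n;  k2=λ(1+9/25z)y_n ⇒ h·k2=z(1+9/25z)y_n
  y_{n+1}/y_n = 1 − 1/4z + 5/4z(1+9/25z) = 1 + z + 9/20z²
  Hence R(z) = 1 + z + 9/20z².

Need |R(x)|<1, x<0.
x=-0.98: |R|=0.4522
R=1: x+9/20x²=0 ⇒ x=−20/9=-2.2222; min R=1−1/(4·9/20)=0.4444>−1
Confirm numerically:
  x=-1.922: |R|=0.74034 <1
  x=-1.807: |R|=0.66236 <1
  x=-1.103: |R|=0.44447 <1
  x=-2.613: |R|=1.45950 >1
  x=-2.550: |R|=1.37612 >1
  x=-2.303: |R|=1.08371 >1
So |R|<1 on (-2.2222, 0).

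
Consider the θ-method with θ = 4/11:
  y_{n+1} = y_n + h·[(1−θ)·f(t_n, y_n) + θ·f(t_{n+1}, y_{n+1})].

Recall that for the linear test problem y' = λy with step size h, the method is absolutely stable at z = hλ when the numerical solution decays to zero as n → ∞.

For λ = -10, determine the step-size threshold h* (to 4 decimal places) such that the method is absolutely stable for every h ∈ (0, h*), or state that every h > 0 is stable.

Set f=λy, z=hλ:
  y_{n+1} = y_n + z·[7/11·y_n + 4/11·y_{n+1}] ⇒ (1 − 4/11z)y_{n+1} = (1 + 7/11z)y_n
  ⇒ R(z) = (1 + 7/11z)/(1 − 4/11z).

Boundary: |R(x)|=1, x<0.
x=-0.85: |R|=0.3507
R=−1: 1+7/11x = −1+4/11x ⇒ -3/11x=2 ⇒ x=2/(-3/11)=-7.3333
Confirm numerically:
  x=-5.727: |R|=0.85788 <1
  x=-4.775: |R|=0.74502 <1
  x=-2.997: |R|=0.43410 <1
  x=-2.956: |R|=0.42464 <1
  x=-7.916: |R|=1.04097 >1
  x=-7.740: |R|=1.02908 >1
  x=-7.695: |R|=1.02597 >1
Interval (-7.3333, 0).

(-7.3333,0); λ=-10 ⇒ h* = (22/3)/10 = 0.7333.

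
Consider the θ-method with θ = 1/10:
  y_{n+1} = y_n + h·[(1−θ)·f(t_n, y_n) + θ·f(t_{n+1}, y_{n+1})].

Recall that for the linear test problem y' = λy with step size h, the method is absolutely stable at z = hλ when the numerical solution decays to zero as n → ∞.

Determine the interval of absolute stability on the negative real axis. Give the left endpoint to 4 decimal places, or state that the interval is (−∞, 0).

Test eqn y'=λy, z=hλ:
  y_{n+1} = y_n + z·[9/10·y_n + 1/10·y_{n+1}] ⇒ (1 − 1/10z)y_{n+1} = (1 + 9/10z)y_n
  so R(z) = (1 + 9/10z)/(1 − 1/10z).

Solve |R(x)|<1 on ℝ⁻.
x=-1.66: |R|=0.4237
R=−1: 1+9/10x = −1+1/10x ⇒ -4/5x=2 ⇒ x=2/(-4/5)=-2.5000
Confirm numerically:
  x=-2.477: |R|=0.98525 <1
  x=-2.390: |R|=0.92897 <1
  x=-1.363: |R|=0.19951 <1
  x=-2.967: |R|=1.28812 >1
  x=-2.864: |R|=1.22637 >1
  x=-2.699: |R|=1.12536 >1
So |R|<1 on (-2.5000, 0).

z∈(-2.5000,0).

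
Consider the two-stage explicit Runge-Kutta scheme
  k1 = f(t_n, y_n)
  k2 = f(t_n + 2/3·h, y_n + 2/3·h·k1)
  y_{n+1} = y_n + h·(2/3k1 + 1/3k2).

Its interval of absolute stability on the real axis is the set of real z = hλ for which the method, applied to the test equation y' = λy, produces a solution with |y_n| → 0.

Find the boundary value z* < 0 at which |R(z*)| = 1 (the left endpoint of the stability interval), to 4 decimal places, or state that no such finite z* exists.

On y'=λy, z=hλ:
  k1=λy_n ⇒ h·k1=z·y_n;  k2=λ(1+2/3z)y_n ⇒ h·k2=z(1+2/3z)y_n
  y_{n+1}/y_n = 1 + 2/3z + 1/3z(1+2/3z) = 1 + z + 2/9z²
  Hence R(z) = 1 + z + 2/9z².

Need |R(x)|<1, x<0.
x=-0.46: |R|=0.5870
R=1: x+2/9x²=0 ⇒ x=−9/2=-4.5000; min R=1−1/(4·2/9)=-0.1250>−1
Confirm numerically:
  x=-3.355: |R|=0.14634 <1
  x=-3.005: |R|=0.00167 <1
  x=-2.331: |R|=0.12354 <1
  x=-4.725: |R|=1.23625 >1
  x=-4.549: |R|=1.04953 >1
Stable set (-4.5000, 0).

left endpoint -4.5000.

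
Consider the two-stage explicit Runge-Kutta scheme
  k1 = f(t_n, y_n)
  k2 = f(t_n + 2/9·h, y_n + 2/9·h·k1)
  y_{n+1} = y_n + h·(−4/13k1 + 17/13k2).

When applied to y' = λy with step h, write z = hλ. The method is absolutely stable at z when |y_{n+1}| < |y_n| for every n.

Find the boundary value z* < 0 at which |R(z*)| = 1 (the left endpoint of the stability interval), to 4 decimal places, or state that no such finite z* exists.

left endpoint -3.4412.

On y'=λy, z=hλ:
  k1=λy_n ⇒ h·k1=z·y_n;  k2=λ(1+2/9z)y_n ⇒ h·k2=z(1+2/9z)y_n
  y_{n+1}/y_n = 1 − 4/13z + 17/13z(1+2/9z) = 1 + z + 34/117z²
  so R(z) = 1 + z + 34/117z².

Boundary: |R(x)|=1, x<0.
x=-1.7: |R|=0.1398
R=1: x+34/117x²=0 ⇒ x=−117/34=-3.4412; min R=1−1/(4·34/117)=0.1397>−1
Confirm numerically:
  x=-3.267: |R|=0.83464 <1
  x=-3.092: |R|=0.68625 <1
  x=-2.242: |R|=0.21871 <1
  x=-3.949: |R|=1.58276 >1
  x=-3.801: |R|=1.39745 >1
  x=-3.699: |R|=1.27714 >1
Stable set (-3.4412, 0).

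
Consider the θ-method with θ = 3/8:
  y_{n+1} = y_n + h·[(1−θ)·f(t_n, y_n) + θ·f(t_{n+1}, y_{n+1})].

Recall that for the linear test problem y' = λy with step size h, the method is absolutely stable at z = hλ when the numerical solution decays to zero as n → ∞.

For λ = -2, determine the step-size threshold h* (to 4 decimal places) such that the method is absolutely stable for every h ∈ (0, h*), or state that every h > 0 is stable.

With y'=λy (z=hλ):
  y_{n+1} = y_n + z·[5/8·y_n + 3/8·y_{n+1}] ⇒ (1 − 3/8z)y_{n+1} = (1 + 5/8z)y_n
  ⇒ R(z) = (1 + 5/8z)/(1 − 3/8z).

Solve |R(x)|<1 on ℝ⁻.
x=-1.27: |R|=0.1397
R=−1: 1+5/8x = −1+3/8x ⇒ -1/4x=2 ⇒ x=2/(-1/4)=-8.0000
Confirm numerically:
  x=-7.443: |R|=0.96327 <1
  x=-5.937: |R|=0.84015 <1
  x=-3.331: |R|=0.48102 <1
  x=-8.534: |R|=1.03178 >1
  x=-8.159: |R|=1.00979 >1
So |R|<1 on (-8.0000, 0).

(-8.0000,0); λ=-2 ⇒ h* = (8)/2 = 4.0000.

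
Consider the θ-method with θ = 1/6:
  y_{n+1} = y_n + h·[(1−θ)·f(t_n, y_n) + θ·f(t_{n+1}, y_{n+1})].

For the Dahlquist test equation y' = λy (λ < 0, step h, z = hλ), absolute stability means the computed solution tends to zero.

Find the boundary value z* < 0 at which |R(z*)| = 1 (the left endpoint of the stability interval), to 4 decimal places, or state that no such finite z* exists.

z* = -3.0000.

Set f=λy, z=hλ:
  y_{n+1} = y_n + z·[5/6·y_n + 1/6·y_{n+1}] ⇒ (1 − 1/6z)y_{n+1} = (1 + 5/6z)y_n
  ⇒ R(z) = (1 + 5/6z)/(1 − 1/6z).

Solve |R(x)|<1 on ℝ⁻.
x=-1.79: |R|=0.3787
R=−1: 1+5/6x = −1+1/6x ⇒ -2/3x=2 ⇒ x=2/(-2/3)=-3.0000
Confirm numerically:
  x=-2.909: |R|=0.95914 <1
  x=-2.518: |R|=0.77366 <1
  x=-2.182: |R|=0.60010 <1
  x=-2.103: |R|=0.55720 <1
  x=-3.491: |R|=1.20693 >1
  x=-3.444: |R|=1.18806 >1
  x=-3.402: |R|=1.17103 >1
Stable set (-3.0000, 0).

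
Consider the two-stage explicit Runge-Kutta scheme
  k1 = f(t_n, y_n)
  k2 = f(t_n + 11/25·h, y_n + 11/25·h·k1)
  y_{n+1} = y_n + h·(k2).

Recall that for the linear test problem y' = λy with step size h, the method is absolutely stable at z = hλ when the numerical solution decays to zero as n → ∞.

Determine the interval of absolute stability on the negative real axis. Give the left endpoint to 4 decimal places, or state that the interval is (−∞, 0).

(-2.2727, 0).

On y'=λy, z=hλ:
  k1=λy_n ⇒ h·k1=z·y_n;  k2=λ(1+11/25z)y_n ⇒ h·k2=z(1+11/25z)y_n
  y_{n+1}/y_n = 1 + z(1+11/25z) = 1 + z + 11/25z²
  so R(z) = 1 + z + 11/25z².

Solve |R(x)|<1 on ℝ⁻.
x=-1.09: |R|=0.4328
R=1: x+11/25x²=0 ⇒ x=−25/11=-2.2727; min R=1−1/(4·11/25)=0.4318>−1
Confirm numerically:
  x=-2.156: |R|=0.88927 <1
  x=-1.771: |R|=0.60903 <1
  x=-1.764: |R|=0.60515 <1
  x=-1.744: |R|=0.59428 <1
  x=-2.836: |R|=1.70287 >1
  x=-2.688: |R|=1.49115 >1
Interval (-2.2727, 0).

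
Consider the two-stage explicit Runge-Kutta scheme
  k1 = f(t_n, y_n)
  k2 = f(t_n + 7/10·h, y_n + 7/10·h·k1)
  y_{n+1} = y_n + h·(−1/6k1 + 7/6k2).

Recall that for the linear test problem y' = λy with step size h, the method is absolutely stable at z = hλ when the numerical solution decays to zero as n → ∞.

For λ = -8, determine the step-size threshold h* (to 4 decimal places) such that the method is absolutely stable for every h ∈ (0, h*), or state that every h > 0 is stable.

(-1.2245,0); λ=-8 ⇒ h* = (60/49)/8 = 0.1531.

Set f=λy, z=hλ:
  k1=λy_n ⇒ h·k1=z·y_n;  k2=λ(1+7/10z)y_n ⇒ h·k2=z(1+7/10z)y_n
  y_{n+1}/y_n = 1 − 1/6z + 7/6z(1+7/10z) = 1 + z + 49/60z²
  R(z) = 1 + z + 49/60z².

Find x<0 with |R(x)|<1.
x=-0.7: |R|=0.7002
R=1: x+49/60x²=0 ⇒ x=−60/49=-1.2245; min R=1−1/(4·49/60)=0.6939>−1
Confirm numerically:
  x=-1.097: |R|=0.88578 <1
  x=-1.025: |R|=0.83301 <1
  x=-0.896: |R|=0.75963 <1
  x=-1.749: |R|=1.74918 >1
  x=-1.735: |R|=1.72335 >1
  x=-1.658: |R|=1.58699 >1
Stable set (-1.2245, 0).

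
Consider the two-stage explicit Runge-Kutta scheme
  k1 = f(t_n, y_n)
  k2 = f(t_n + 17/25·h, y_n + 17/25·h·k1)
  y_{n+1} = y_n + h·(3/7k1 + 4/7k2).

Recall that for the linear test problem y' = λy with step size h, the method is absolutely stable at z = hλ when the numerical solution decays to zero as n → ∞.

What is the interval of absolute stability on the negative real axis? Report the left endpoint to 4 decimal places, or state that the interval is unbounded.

z∈(-2.5735,0).

On y'=λy, z=hλ:
  k1=λy_n ⇒ h·k1=z·y_n;  k2=λ(1+17/25z)y_n ⇒ h·k2=z(1+17/25z)y_n
  y_{n+1}/y_n = 1 + 3/7z + 4/7z(1+17/25z) = 1 + z + 68/175z²
  Hence R(z) = 1 + z + 68/175z².

Need |R(x)|<1, x<0.
x=-0.6: |R|=0.5399
R=1: x+68/175x²=0 ⇒ x=−175/68=-2.5735; min R=1−1/(4·68/175)=0.3566>−1
Confirm numerically:
  x=-1.836: |R|=0.47383 <1
  x=-1.780: |R|=0.45115 <1
  x=-1.151: |R|=0.36378 <1
  x=-3.109: |R|=1.64689 >1
  x=-2.798: |R|=1.24405 >1
  x=-2.778: |R|=1.22072 >1
So |R|<1 on (-2.5735, 0).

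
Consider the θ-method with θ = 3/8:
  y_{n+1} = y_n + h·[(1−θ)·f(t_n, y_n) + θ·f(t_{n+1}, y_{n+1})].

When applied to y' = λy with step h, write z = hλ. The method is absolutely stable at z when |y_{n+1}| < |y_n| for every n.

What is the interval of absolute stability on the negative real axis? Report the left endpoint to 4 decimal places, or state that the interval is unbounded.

(-8.0000, 0).

Set f=λy, z=hλ:
  y_{n+1} = y_n + z·[5/8·y_n + 3/8·y_{n+1}] ⇒ (1 − 3/8z)y_{n+1} = (1 + 5/8z)y_n
  Hence R(z) = (1 + 5/8z)/(1 − 3/8z).

Boundary: |R(x)|=1, x<0.
x=-0.57: |R|=0.5304
R=−1: 1+5/8x = −1+3/8x ⇒ -1/4x=2 ⇒ x=2/(-1/4)=-8.0000
Confirm numerically:
  x=-7.587: |R|=0.97315 <1
  x=-5.893: |R|=0.83590 <1
  x=-3.904: |R|=0.58442 <1
  x=-8.360: |R|=1.02177 >1
  x=-8.066: |R|=1.00410 >1
  x=-8.063: |R|=1.00391 >1
So |R|<1 on (-8.0000, 0).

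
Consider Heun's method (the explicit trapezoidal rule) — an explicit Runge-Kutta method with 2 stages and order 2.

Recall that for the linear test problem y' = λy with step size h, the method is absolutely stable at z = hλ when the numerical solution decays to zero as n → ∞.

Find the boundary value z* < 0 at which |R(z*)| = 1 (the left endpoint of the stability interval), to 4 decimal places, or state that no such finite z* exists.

With y'=λy (z=hλ):
  order 2, 2-stage ⇒ R(z)=1+z+z^2/2
  (e.g. R(-0.7)=0.54500, |R|=0.54500)

Boundary: |R(x)|=1, x<0.
x=-0.7: |R|=0.5450
|R(-2.34)|=1.3978 |R(-1.66)|=0.7178 |R(-1.12)|=0.5072
Bisect:
  x_lo=-2.8732 |R|=2.2545  x_hi=-0.2699 |R|=0.7666
  mid=-1.57153 |R|=0.66333 →hi
  mid=-2.22237 |R|=1.24710 →lo
  mid=-1.89695 |R|=0.90226 →hi
  mid=-2.05966 |R|=1.06144 →lo
  mid=-1.97831 |R|=0.97854 →hi
  mid=-2.01899 |R|=1.01917 →lo
  mid=-1.99865 |R|=0.99865 →hi
  ...
  [-2.00008,-1.99992] ⇒ x*=-2.0000
Interval (-2.0000, 0).

z* = -2.0000.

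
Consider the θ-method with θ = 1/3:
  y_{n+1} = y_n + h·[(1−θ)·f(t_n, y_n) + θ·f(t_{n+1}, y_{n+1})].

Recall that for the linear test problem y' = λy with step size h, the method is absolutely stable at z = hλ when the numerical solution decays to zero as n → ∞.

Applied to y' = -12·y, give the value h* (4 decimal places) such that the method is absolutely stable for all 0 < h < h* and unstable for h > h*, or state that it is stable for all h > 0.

Test eqn y'=λy, z=hλ:
  y_{n+1} = y_n + z·[2/3·y_n + 1/3·y_{n+1}] ⇒ (1 − 1/3z)y_{n+1} = (1 + 2/3z)y_n
  Hence R(z) = (1 + 2/3z)/(1 − 1/3z).

Boundary: |R(x)|=1, x<0.
x=-0.83: |R|=0.3499
R=−1: 1+2/3x = −1+1/3x ⇒ -1/3x=2 ⇒ x=2/(-1/3)=-6.0000
Confirm numerically:
  x=-3.574: |R|=0.63097 <1
  x=-2.900: |R|=0.47458 <1
  x=-2.671: |R|=0.41298 <1
  x=-2.420: |R|=0.33948 <1
  x=-6.532: |R|=1.05581 >1
  x=-6.289: |R|=1.03111 >1
  x=-6.285: |R|=1.03069 >1
Stable set (-6.0000, 0).

(-6.0000,0); λ=-12 ⇒ h* = (6)/12 = 0.5000.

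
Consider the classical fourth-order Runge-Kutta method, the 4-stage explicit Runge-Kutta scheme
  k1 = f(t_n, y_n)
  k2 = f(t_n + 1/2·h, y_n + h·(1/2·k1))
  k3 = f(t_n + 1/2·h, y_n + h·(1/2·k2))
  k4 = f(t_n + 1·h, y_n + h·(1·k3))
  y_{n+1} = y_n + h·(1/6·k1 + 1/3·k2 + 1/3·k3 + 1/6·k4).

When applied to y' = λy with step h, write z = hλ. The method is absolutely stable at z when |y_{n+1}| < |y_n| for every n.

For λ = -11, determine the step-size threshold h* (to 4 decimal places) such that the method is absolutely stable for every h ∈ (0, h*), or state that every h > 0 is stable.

(-2.7853,0); λ=-11 ⇒ h* = 0.2532.

With y'=λy (z=hλ):
  order 4, 4-stage ⇒ R(z)=1+z+z^2/2+z^3/6+z^4/24
  (e.g. R(-0.38)=0.68392, |R|=0.68392)

Solve |R(x)|<1 on ℝ⁻.
x=-0.38: |R|=0.6839
|R(-2.03)|=0.3438 |R(-0.82)|=0.4431 |R(-0.71)|=0.4930
Bisect:
  x_lo=-3.5224 |R|=2.8114  x_hi=-0.3066 |R|=0.7360
  mid=-1.91447 |R|=0.30838 →hi
  mid=-2.71841 |R|=0.90376 →hi
  mid=-3.12038 |R|=1.63447 →lo
  mid=-2.91940 |R|=1.22174 →lo
  mid=-2.81890 |R|=1.05187 →lo
  mid=-2.76866 |R|=0.97521 →hi
  mid=-2.79378 |R|=1.01287 →lo
  mid=-2.78122 |R|=0.99388 →hi
  ...
  [-2.78534,-2.78515] ⇒ x*=-2.7853
Stable set (-2.7853, 0).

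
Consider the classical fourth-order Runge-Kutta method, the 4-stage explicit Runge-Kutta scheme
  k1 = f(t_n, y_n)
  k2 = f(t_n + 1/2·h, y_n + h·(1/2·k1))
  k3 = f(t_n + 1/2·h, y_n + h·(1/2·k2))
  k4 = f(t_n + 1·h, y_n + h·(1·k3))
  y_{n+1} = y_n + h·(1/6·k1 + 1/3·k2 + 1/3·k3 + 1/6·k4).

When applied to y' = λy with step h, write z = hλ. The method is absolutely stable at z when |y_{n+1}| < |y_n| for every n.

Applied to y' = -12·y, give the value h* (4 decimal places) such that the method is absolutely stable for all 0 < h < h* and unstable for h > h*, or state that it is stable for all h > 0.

Set f=λy, z=hλ:
  order 4, 4-stage ⇒ R(z)=1+z+z^2/2+z^3/6+z^4/24
  (e.g. R(-1.42)=0.28040, |R|=0.28040)

Boundary: |R(x)|=1, x<0.
x=-1.42: |R|=0.2804
|R(-2.03)|=0.3438 |R(-0.88)|=0.4186 |R(-0.79)|=0.4561
Bisect:
  x_lo=-3.6698 |R|=3.3838  x_hi=-0.2826 |R|=0.7539
  mid=-1.97617 |R|=0.32567 →hi
  mid=-2.82296 |R|=1.05829 →lo
  mid=-2.39957 |R|=0.55804 →hi
  mid=-2.61126 |R|=0.76779 →hi
  mid=-2.71711 |R|=0.90198 →hi
  mid=-2.77004 |R|=0.97724 →hi
  mid=-2.79650 |R|=1.01703 →lo
  mid=-2.78327 |R|=0.99695 →hi
  ...
  [-2.78534,-2.78513] ⇒ x*=-2.7853
Stable set (-2.7853, 0).

(-2.7853,0); λ=-12 ⇒ h* = 0.2321.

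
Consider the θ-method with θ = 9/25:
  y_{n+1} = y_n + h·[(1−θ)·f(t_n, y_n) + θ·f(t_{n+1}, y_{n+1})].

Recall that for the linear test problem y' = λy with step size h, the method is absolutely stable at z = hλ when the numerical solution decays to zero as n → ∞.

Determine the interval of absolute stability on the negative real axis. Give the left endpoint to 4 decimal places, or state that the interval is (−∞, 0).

With y'=λy (z=hλ):
  y_{n+1} = y_n + z·[16/25·y_n + 9/25·y_{n+1}] ⇒ (1 − 9/25z)y_{n+1} = (1 + 16/25z)y_n
  R(z) = (1 + 16/25z)/(1 − 9/25z).

Need |R(x)|<1, x<0.
x=-0.47: |R|=0.5980
R=−1: 1+16/25x = −1+9/25x ⇒ -7/25x=2 ⇒ x=2/(-7/25)=-7.1429
Confirm numerically:
  x=-7.040: |R|=0.99185 <1
  x=-6.455: |R|=0.94205 <1
  x=-4.933: |R|=0.77709 <1
  x=-3.792: |R|=0.60330 <1
  x=-7.492: |R|=1.02644 >1
  x=-7.299: |R|=1.01205 >1
So |R|<1 on (-7.1429, 0).

z∈(-7.1429,0).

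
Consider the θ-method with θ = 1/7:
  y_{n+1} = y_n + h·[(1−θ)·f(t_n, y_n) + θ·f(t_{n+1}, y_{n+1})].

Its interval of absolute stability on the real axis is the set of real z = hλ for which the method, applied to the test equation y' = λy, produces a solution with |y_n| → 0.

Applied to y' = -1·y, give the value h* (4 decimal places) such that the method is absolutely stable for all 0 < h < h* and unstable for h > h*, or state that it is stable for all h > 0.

(-2.8000,0); λ=-1 ⇒ h* = (14/5)/1 = 2.8000.

On y'=λy, z=hλ:
  y_{n+1} = y_n + z·[6/7·y_n + 1/7·y_{n+1}] ⇒ (1 − 1/7z)y_{n+1} = (1 + 6/7z)y_n
  R(z) = (1 + 6/7z)/(1 − 1/7z).

Find x<0 with |R(x)|<1.
x=-0.54: |R|=0.4987
R=−1: 1+6/7x = −1+1/7x ⇒ -5/7x=2 ⇒ x=2/(-5/7)=-2.8000
Confirm numerically:
  x=-2.762: |R|=0.98054 <1
  x=-2.435: |R|=0.80657 <1
  x=-2.364: |R|=0.76719 <1
  x=-1.191: |R|=0.01782 <1
  x=-3.321: |R|=1.25240 >1
  x=-2.926: |R|=1.06347 >1
So |R|<1 on (-2.8000, 0).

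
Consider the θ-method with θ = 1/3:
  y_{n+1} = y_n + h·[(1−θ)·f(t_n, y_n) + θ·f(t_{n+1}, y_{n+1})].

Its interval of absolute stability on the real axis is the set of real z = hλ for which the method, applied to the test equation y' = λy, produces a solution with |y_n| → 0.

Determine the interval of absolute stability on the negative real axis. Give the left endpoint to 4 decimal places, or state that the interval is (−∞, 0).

(-6.0000, 0).

Set f=λy, z=hλ:
  y_{n+1} = y_n + z·[2/3·y_n + 1/3·y_{n+1}] ⇒ (1 − 1/3z)y_{n+1} = (1 + 2/3z)y_n
  R(z) = (1 + 2/3z)/(1 − 1/3z).

Solve |R(x)|<1 on ℝ⁻.
x=-1.31: |R|=0.0882
R=−1: 1+2/3x = −1+1/3x ⇒ -1/3x=2 ⇒ x=2/(-1/3)=-6.0000
Confirm numerically:
  x=-5.375: |R|=0.92537 <1
  x=-5.199: |R|=0.90231 <1
  x=-3.176: |R|=0.54275 <1
  x=-2.424: |R|=0.34071 <1
  x=-6.485: |R|=1.05113 >1
  x=-6.473: |R|=1.04993 >1
  x=-6.374: |R|=1.03990 >1
Stable set (-6.0000, 0).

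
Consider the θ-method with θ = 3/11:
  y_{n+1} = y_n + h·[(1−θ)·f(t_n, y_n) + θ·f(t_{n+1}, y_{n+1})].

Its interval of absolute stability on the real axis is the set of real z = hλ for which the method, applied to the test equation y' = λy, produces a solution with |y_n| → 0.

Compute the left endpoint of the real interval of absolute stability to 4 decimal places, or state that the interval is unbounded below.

On y'=λy, z=hλ:
  y_{n+1} = y_n + z·[8/11·y_n + 3/11·y_{n+1}] ⇒ (1 − 3/11z)y_{n+1} = (1 + 8/11z)y_n
  R(z) = (1 + 8/11z)/(1 − 3/11z).

Need |R(x)|<1, x<0.
x=-0.46: |R|=0.5913
R=−1: 1+8/11x = −1+3/11x ⇒ -5/11x=2 ⇒ x=2/(-5/11)=-4.4000
Confirm numerically:
  x=-3.035: |R|=0.66053 <1
  x=-2.483: |R|=0.48046 <1
  x=-2.251: |R|=0.39475 <1
  x=-4.919: |R|=1.10075 >1
  x=-4.804: |R|=1.07949 >1
So |R|<1 on (-4.4000, 0).

z* = -4.4000.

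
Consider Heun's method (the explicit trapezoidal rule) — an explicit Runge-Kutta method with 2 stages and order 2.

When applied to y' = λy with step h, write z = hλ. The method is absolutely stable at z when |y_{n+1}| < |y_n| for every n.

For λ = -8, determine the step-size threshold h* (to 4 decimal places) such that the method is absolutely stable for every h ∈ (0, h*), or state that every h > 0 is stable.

On y'=λy, z=hλ:
  order 2, 2-stage ⇒ R(z)=1+z+z^2/2
  (e.g. R(-0.39)=0.68605, |R|=0.68605)

Need |R(x)|<1, x<0.
x=-0.39: |R|=0.6861
|R(-0.72)|=0.5392 |R(-0.65)|=0.5613 |R(-0.52)|=0.6152
Bisect:
  x_lo=-2.6323 |R|=1.8322  x_hi=-0.0634 |R|=0.9386
  mid=-1.34786 |R|=0.56050 →hi
  mid=-1.99008 |R|=0.99013 →hi
  mid=-2.31119 |R|=1.35961 →lo
  mid=-2.15064 |R|=1.16198 →lo
  mid=-2.07036 |R|=1.07283 →lo
  mid=-2.03022 |R|=1.03068 →lo
  mid=-2.01015 |R|=1.01020 →lo
  mid=-2.00012 |R|=1.00012 →lo
  mid=-1.99510 |R|=0.99511 →hi
  ...
  [-2.00012,-1.99996] ⇒ x*=-2.0000
Interval (-2.0000, 0).

(-2.0000,0); λ=-8 ⇒ h* = 0.2500.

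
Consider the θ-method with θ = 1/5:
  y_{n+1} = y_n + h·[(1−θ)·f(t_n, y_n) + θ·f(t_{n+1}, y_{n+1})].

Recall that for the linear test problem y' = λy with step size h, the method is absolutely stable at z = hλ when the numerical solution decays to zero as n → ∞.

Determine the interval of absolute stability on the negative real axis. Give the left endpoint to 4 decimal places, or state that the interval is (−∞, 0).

Set f=λy, z=hλ:
  y_{n+1} = y_n + z·[4/5·y_n + 1/5·y_{n+1}] ⇒ (1 − 1/5z)y_{n+1} = (1 + 4/5z)y_n
  Hence R(z) = (1 + 4/5z)/(1 − 1/5z).

Solve |R(x)|<1 on ℝ⁻.
x=-0.56: |R|=0.4964
R=−1: 1+4/5x = −1+1/5x ⇒ -3/5x=2 ⇒ x=2/(-3/5)=-3.3333
Confirm numerically:
  x=-2.631: |R|=0.72389 <1
  x=-1.714: |R|=0.27644 <1
  x=-1.591: |R|=0.20695 <1
  x=-3.848: |R|=1.17450 >1
  x=-3.366: |R|=1.01171 >1
Stable set (-3.3333, 0).

z∈(-3.3333,0).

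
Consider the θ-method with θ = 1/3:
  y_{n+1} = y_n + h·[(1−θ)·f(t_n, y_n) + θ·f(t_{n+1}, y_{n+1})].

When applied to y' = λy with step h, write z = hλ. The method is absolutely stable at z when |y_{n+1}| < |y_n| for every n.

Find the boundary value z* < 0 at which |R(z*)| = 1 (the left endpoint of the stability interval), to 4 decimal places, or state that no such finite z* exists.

left endpoint -6.0000.

With y'=λy (z=hλ):
  y_{n+1} = y_n + z·[2/3·y_n + 1/3·y_{n+1}] ⇒ (1 − 1/3z)y_{n+1} = (1 + 2/3z)y_n
  R(z) = (1 + 2/3z)/(1 − 1/3z).

Find x<0 with |R(x)|<1.
x=-0.89: |R|=0.3136
R=−1: 1+2/3x = −1+1/3x ⇒ -1/3x=2 ⇒ x=2/(-1/3)=-6.0000
Confirm numerically:
  x=-5.661: |R|=0.96086 <1
  x=-5.559: |R|=0.94848 <1
  x=-4.609: |R|=0.81719 <1
  x=-6.233: |R|=1.02524 >1
  x=-6.025: |R|=1.00277 >1
Interval (-6.0000, 0).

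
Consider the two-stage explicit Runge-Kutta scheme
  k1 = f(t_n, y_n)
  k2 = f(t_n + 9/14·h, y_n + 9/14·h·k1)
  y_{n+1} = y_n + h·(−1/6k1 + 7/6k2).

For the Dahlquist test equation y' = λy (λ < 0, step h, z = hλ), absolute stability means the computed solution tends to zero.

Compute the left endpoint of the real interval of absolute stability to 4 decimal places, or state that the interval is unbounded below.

With y'=λy (z=hλ):
  k1=λy_n ⇒ h·k1=z·y_n;  k2=λ(1+9/14z)y_n ⇒ h·k2=z(1+9/14z)y_n
  y_{n+1}/y_n = 1 − 1/6z + 7/6z(1+9/14z) = 1 + z + 3/4z²
  R(z) = 1 + z + 3/4z².

Need |R(x)|<1, x<0.
x=-0.38: |R|=0.7283
R=1: x+3/4x²=0 ⇒ x=−4/3=-1.3333; min R=1−1/(4·3/4)=0.6667>−1
Confirm numerically:
  x=-1.300: |R|=0.96750 <1
  x=-0.658: |R|=0.66672 <1
  x=-0.595: |R|=0.67052 <1
  x=-1.594: |R|=1.31163 >1
  x=-1.529: |R|=1.22438 >1
  x=-1.481: |R|=1.16402 >1
Interval (-1.3333, 0).

z* = -1.3333.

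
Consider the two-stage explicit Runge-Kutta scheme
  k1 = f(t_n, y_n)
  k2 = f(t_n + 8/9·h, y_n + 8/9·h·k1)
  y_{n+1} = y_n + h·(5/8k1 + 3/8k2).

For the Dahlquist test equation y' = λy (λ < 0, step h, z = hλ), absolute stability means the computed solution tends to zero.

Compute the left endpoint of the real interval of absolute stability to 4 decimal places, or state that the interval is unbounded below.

z* = -3.0000.

Test eqn y'=λy, z=hλ:
  k1=λy_n ⇒ h·k1=z·y_n;  k2=λ(1+8/9z)y_n ⇒ h·k2=z(1+8/9z)y_n
  y_{n+1}/y_n = 1 + 5/8z + 3/8z(1+8/9z) = 1 + z + 1/3z²
  R(z) = 1 + z + 1/3z².

Boundary: |R(x)|=1, x<0.
x=-0.76: |R|=0.4325
R=1: x+1/3x²=0 ⇒ x=−3=-3.0000; min R=1−1/(4·1/3)=0.2500>−1
Confirm numerically:
  x=-2.955: |R|=0.95567 <1
  x=-2.067: |R|=0.35716 <1
  x=-1.998: |R|=0.33267 <1
  x=-1.836: |R|=0.28763 <1
  x=-3.376: |R|=1.42313 >1
  x=-3.238: |R|=1.25688 >1
So |R|<1 on (-3.0000, 0).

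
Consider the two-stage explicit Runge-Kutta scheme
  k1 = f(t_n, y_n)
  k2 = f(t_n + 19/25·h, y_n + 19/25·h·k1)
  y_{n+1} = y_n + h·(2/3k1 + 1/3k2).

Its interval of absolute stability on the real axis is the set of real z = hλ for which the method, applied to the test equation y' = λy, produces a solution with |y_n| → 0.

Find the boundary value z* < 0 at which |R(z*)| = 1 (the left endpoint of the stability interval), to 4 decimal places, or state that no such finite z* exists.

z* = -3.9474.

Test eqn y'=λy, z=hλ:
  k1=λy_n ⇒ h·k1=z·y_n;  k2=λ(1+19/25z)y_n ⇒ h·k2=z(1+19/25z)y_n
  y_{n+1}/y_n = 1 + 2/3z + 1/3z(1+19/25z) = 1 + z + 19/75z²
  ⇒ R(z) = 1 + z + 19/75z².

Need |R(x)|<1, x<0.
x=-0.67: |R|=0.4437
R=1: x+19/75x²=0 ⇒ x=−75/19=-3.9474; min R=1−1/(4·19/75)=0.0132>−1
Confirm numerically:
  x=-3.413: |R|=0.53797 <1
  x=-2.965: |R|=0.26211 <1
  x=-2.180: |R|=0.02394 <1
  x=-2.004: |R|=0.01339 <1
  x=-4.438: |R|=1.55161 >1
  x=-4.268: |R|=1.34668 >1
Stable set (-3.9474, 0).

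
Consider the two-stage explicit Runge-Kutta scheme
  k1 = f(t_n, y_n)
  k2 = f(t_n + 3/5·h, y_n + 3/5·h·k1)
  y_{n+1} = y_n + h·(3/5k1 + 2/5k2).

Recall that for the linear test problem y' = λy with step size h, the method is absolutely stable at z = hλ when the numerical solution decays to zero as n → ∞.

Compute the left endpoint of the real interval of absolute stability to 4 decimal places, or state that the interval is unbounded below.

Test eqn y'=λy, z=hλ:
  k1=λy_n ⇒ h·k1=z·y_n;  k2=λ(1+3/5z)y_n ⇒ h·k2=z(1+3/5z)y_n
  y_{n+1}/y_n = 1 + 3/5z + 2/5z(1+3/5z) = 1 + z + 6/25z²
  Hence R(z) = 1 + z + 6/25z².

Find x<0 with |R(x)|<1.
x=-0.49: |R|=0.5676
R=1: x+6/25x²=0 ⇒ x=−25/6=-4.1667; min R=1−1/(4·6/25)=-0.0417>−1
Confirm numerically:
  x=-3.073: |R|=0.19340 <1
  x=-2.496: |R|=0.00080 <1
  x=-2.313: |R|=0.02901 <1
  x=-4.690: |R|=1.58906 >1
  x=-4.242: |R|=1.07670 >1
So |R|<1 on (-4.1667, 0).

left endpoint -4.1667.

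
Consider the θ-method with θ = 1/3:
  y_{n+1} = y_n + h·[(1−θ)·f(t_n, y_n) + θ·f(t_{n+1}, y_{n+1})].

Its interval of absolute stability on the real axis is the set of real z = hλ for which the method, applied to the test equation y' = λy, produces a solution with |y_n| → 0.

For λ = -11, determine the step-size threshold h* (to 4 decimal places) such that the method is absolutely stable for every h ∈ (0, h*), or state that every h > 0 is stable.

With y'=λy (z=hλ):
  y_{n+1} = y_n + z·[2/3·y_n + 1/3·y_{n+1}] ⇒ (1 − 1/3z)y_{n+1} = (1 + 2/3z)y_n
  so R(z) = (1 + 2/3z)/(1 − 1/3z).

Need |R(x)|<1, x<0.
x=-0.82: |R|=0.3560
R=−1: 1+2/3x = −1+1/3x ⇒ -1/3x=2 ⇒ x=2/(-1/3)=-6.0000
Confirm numerically:
  x=-5.321: |R|=0.91840 <1
  x=-2.892: |R|=0.47251 <1
  x=-2.748: |R|=0.43424 <1
  x=-6.431: |R|=1.04570 >1
  x=-6.328: |R|=1.03516 >1
  x=-6.283: |R|=1.03049 >1
So |R|<1 on (-6.0000, 0).

(-6.0000,0); λ=-11 ⇒ h* = (6)/11 = 0.5455.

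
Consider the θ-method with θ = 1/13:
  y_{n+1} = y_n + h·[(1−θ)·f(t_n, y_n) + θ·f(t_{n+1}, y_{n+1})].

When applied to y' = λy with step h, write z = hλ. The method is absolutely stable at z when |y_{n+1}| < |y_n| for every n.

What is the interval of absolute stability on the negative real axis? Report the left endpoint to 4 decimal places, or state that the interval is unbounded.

z∈(-2.3636,0).

With y'=λy (z=hλ):
  y_{n+1} = y_n + z·[12/13·y_n + 1/13·y_{n+1}] ⇒ (1 − 1/13z)y_{n+1} = (1 + 12/13z)y_n
  Hence R(z) = (1 + 12/13z)/(1 − 1/13z).

Boundary: |R(x)|=1, x<0.
x=-1.52: |R|=0.3609
R=−1: 1+12/13x = −1+1/13x ⇒ -11/13x=2 ⇒ x=2/(-11/13)=-2.3636
Confirm numerically:
  x=-2.129: |R|=0.82940 <1
  x=-1.639: |R|=0.45550 <1
  x=-1.366: |R|=0.23611 <1
  x=-1.116: |R|=0.02777 <1
  x=-2.614: |R|=1.17638 >1
  x=-2.388: |R|=1.01742 >1
Stable set (-2.3636, 0).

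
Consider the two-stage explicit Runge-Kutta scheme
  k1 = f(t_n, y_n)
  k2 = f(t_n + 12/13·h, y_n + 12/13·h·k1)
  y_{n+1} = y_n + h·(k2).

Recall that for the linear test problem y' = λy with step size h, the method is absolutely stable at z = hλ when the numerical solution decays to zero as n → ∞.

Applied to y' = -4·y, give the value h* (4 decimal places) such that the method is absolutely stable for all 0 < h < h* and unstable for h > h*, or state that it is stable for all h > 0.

Test eqn y'=λy, z=hλ:
  k1=λy_n ⇒ h·k1=z·y_n;  k2=λ(1+12/13z)y_n ⇒ h·k2=z(1+12/13z)y_n
  y_{n+1}/y_n = 1 + z(1+12/13z) = 1 + z + 12/13z²
  R(z) = 1 + z + 12/13z².

Need |R(x)|<1, x<0.
x=-0.99: |R|=0.9147
R=1: x+12/13x²=0 ⇒ x=−13/12=-1.0833; min R=1−1/(4·12/13)=0.7292>−1
Confirm numerically:
  x=-1.058: |R|=0.97526 <1
  x=-1.028: |R|=0.94749 <1
  x=-0.583: |R|=0.73074 <1
  x=-1.431: |R|=1.45924 >1
  x=-1.223: |R|=1.15767 >1
  x=-1.145: |R|=1.06518 >1
Interval (-1.0833, 0).

(-1.0833,0); λ=-4 ⇒ h* = (13/12)/4 = 0.2708.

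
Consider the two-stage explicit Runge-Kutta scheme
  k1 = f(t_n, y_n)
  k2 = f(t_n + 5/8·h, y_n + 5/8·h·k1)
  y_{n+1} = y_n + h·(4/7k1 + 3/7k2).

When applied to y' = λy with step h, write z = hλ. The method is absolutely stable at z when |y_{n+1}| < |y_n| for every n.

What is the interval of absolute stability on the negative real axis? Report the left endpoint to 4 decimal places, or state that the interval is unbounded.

Set f=λy, z=hλ:
  k1=λy_n ⇒ h·k1=z·y_n;  k2=λ(1+5/8z)y_n ⇒ h·k2=z(1+5/8z)y_n
  y_{n+1}/y_n = 1 + 4/7z + 3/7z(1+5/8z) = 1 + z + 15/56z²
  so R(z) = 1 + z + 15/56z².

Boundary: |R(x)|=1, x<0.
x=-0.72: |R|=0.4189
R=1: x+15/56x²=0 ⇒ x=−56/15=-3.7333; min R=1−1/(4·15/56)=0.0667>−1
Confirm numerically:
  x=-3.316: |R|=0.62932 <1
  x=-2.832: |R|=0.31627 <1
  x=-2.593: |R|=0.20798 <1
  x=-2.527: |R|=0.18346 <1
  x=-4.247: |R|=1.58434 >1
  x=-3.906: |R|=1.18065 >1
  x=-3.802: |R|=1.06993 >1
So |R|<1 on (-3.7333, 0).

z∈(-3.7333,0).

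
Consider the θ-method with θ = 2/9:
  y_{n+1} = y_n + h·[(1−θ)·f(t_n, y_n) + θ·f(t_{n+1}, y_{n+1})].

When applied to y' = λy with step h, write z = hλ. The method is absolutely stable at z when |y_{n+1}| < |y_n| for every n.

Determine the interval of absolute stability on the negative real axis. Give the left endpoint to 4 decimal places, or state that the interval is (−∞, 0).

(-3.6000, 0).

On y'=λy, z=hλ:
  y_{n+1} = y_n + z·[7/9·y_n + 2/9·y_{n+1}] ⇒ (1 − 2/9z)y_{n+1} = (1 + 7/9z)y_n
  Hence R(z) = (1 + 7/9z)/(1 − 2/9z).

Solve |R(x)|<1 on ℝ⁻.
x=-1.52: |R|=0.1362
R=−1: 1+7/9x = −1+2/9x ⇒ -5/9x=2 ⇒ x=2/(-5/9)=-3.6000
Confirm numerically:
  x=-2.844: |R|=0.74265 <1
  x=-2.792: |R|=0.72298 <1
  x=-1.966: |R|=0.36823 <1
  x=-4.128: |R|=1.15299 >1
  x=-4.082: |R|=1.14041 >1
  x=-3.875: |R|=1.08209 >1
Interval (-3.6000, 0).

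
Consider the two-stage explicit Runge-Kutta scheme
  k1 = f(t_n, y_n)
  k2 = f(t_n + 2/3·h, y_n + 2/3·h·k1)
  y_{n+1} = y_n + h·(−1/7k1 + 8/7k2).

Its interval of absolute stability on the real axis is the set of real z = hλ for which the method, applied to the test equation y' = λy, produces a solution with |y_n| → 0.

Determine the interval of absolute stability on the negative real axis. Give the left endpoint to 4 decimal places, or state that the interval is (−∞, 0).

Set f=λy, z=hλ:
  k1=λy_n ⇒ h·k1=z·y_n;  k2=λ(1+2/3z)y_n ⇒ h·k2=z(1+2/3z)y_n
  y_{n+1}/y_n = 1 − 1/7z + 8/7z(1+2/3z) = 1 + z + 16/21z²
  ⇒ R(z) = 1 + z + 16/21z².

Need |R(x)|<1, x<0.
x=-1.61: |R|=1.3649
R=1: x+16/21x²=0 ⇒ x=−21/16=-1.3125; min R=1−1/(4·16/21)=0.6719>−1
Confirm numerically:
  x=-1.210: |R|=0.90550 <1
  x=-1.023: |R|=0.77436 <1
  x=-0.606: |R|=0.67380 <1
  x=-1.679: |R|=1.46884 >1
  x=-1.481: |R|=1.19013 >1
Interval (-1.3125, 0).

(-1.3125, 0).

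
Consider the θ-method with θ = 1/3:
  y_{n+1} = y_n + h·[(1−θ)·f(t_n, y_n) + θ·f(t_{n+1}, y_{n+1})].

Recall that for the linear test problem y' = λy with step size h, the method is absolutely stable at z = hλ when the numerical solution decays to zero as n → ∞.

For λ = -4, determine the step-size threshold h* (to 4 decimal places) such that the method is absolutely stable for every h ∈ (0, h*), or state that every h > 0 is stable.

(-6.0000,0); λ=-4 ⇒ h* = (6)/4 = 1.5000.

On y'=λy, z=hλ:
  y_{n+1} = y_n + z·[2/3·y_n + 1/3·y_{n+1}] ⇒ (1 − 1/3z)y_{n+1} = (1 + 2/3z)y_n
  so R(z) = (1 + 2/3z)/(1 − 1/3z).

Boundary: |R(x)|=1, x<0.
x=-0.42: |R|=0.6316
R=−1: 1+2/3x = −1+1/3x ⇒ -1/3x=2 ⇒ x=2/(-1/3)=-6.0000
Confirm numerically:
  x=-5.654: |R|=0.96002 <1
  x=-5.125: |R|=0.89231 <1
  x=-4.956: |R|=0.86878 <1
  x=-2.631: |R|=0.40170 <1
  x=-6.512: |R|=1.05383 >1
  x=-6.171: |R|=1.01865 >1
  x=-6.132: |R|=1.01445 >1
Interval (-6.0000, 0).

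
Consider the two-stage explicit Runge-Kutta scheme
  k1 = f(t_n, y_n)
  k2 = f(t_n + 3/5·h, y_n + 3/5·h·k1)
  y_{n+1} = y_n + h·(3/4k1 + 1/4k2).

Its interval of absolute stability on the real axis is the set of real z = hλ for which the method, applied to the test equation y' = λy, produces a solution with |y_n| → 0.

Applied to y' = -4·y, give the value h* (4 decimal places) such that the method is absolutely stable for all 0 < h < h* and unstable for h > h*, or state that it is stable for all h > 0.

With y'=λy (z=hλ):
  k1=λy_n ⇒ h·k1=z·y_n;  k2=λ(1+3/5z)y_n ⇒ h·k2=z(1+3/5z)y_n
  y_{n+1}/y_n = 1 + 3/4z + 1/4z(1+3/5z) = 1 + z + 3/20z²
  ⇒ R(z) = 1 + z + 3/20z².

Find x<0 with |R(x)|<1.
x=-1.26: |R|=0.0219
R=1: x+3/20x²=0 ⇒ x=−20/3=-6.6667; min R=1−1/(4·3/20)=-0.6667>−1
Confirm numerically:
  x=-5.971: |R|=0.37693 <1
  x=-3.866: |R|=0.62411 <1
  x=-3.547: |R|=0.65982 <1
  x=-7.163: |R|=1.53329 >1
  x=-6.711: |R|=1.04463 >1
Stable set (-6.6667, 0).

(-6.6667,0); λ=-4 ⇒ h* = (20/3)/4 = 1.6667.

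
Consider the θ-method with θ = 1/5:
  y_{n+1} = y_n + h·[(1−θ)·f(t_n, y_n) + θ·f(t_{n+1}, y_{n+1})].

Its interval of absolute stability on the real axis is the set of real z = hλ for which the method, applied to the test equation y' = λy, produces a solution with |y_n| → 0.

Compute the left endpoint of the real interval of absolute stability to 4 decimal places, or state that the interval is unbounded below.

left endpoint -3.3333.

With y'=λy (z=hλ):
  y_{n+1} = y_n + z·[4/5·y_n + 1/5·y_{n+1}] ⇒ (1 − 1/5z)y_{n+1} = (1 + 4/5z)y_n
  R(z) = (1 + 4/5z)/(1 − 1/5z).

Solve |R(x)|<1 on ℝ⁻.
x=-0.82: |R|=0.2955
R=−1: 1+4/5x = −1+1/5x ⇒ -3/5x=2 ⇒ x=2/(-3/5)=-3.3333
Confirm numerically:
  x=-3.170: |R|=0.94002 <1
  x=-3.059: |R|=0.89788 <1
  x=-2.224: |R|=0.53931 <1
  x=-3.891: |R|=1.18817 >1
  x=-3.826: |R|=1.16746 >1
Interval (-3.3333, 0).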